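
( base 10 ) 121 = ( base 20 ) 61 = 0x79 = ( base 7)232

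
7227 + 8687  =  15914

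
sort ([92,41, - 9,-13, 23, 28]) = [ -13,-9,23,28,41, 92]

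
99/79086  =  33/26362= 0.00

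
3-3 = 0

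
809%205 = 194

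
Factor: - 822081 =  -3^1*13^1*107^1 * 197^1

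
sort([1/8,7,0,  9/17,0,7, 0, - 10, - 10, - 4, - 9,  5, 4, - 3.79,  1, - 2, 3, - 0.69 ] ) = [ -10,-10, - 9, - 4, - 3.79, - 2 , - 0.69,  0,0 , 0,1/8,9/17, 1, 3,4,5,7,7 ]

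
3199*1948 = 6231652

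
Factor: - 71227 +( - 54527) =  - 125754 = - 2^1*3^1*20959^1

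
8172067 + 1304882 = 9476949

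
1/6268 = 1/6268 = 0.00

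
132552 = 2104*63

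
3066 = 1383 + 1683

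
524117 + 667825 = 1191942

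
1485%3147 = 1485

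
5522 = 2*2761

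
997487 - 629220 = 368267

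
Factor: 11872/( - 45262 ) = -16/61= - 2^4*61^( - 1 )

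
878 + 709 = 1587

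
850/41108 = 425/20554 =0.02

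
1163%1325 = 1163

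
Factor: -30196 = -2^2*7549^1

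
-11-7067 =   -  7078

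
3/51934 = 3/51934 = 0.00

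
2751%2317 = 434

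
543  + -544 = - 1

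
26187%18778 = 7409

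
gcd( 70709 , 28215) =1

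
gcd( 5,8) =1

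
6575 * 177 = 1163775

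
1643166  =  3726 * 441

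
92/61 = 1 +31/61 = 1.51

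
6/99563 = 6/99563 = 0.00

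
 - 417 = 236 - 653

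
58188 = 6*9698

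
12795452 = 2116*6047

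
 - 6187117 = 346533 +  - 6533650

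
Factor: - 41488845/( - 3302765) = 8297769/660553=3^1*61^1*67^(-1) * 9859^(-1)*45343^1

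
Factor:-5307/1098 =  - 2^( - 1 )*3^( - 1)*29^1 = -  29/6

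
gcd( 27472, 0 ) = 27472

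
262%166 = 96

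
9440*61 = 575840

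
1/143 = 1/143 = 0.01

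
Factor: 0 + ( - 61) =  - 61^1 = -61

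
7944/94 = 3972/47  =  84.51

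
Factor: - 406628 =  - 2^2*59^1*1723^1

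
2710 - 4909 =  - 2199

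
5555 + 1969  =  7524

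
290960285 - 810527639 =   -  519567354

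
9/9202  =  9/9202  =  0.00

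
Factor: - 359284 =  - 2^2*89821^1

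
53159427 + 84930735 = 138090162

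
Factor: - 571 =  - 571^1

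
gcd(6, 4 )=2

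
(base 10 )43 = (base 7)61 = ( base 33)1a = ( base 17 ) 29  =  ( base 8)53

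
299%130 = 39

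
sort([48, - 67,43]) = [ - 67, 43,48] 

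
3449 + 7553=11002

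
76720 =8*9590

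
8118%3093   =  1932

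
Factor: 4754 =2^1 *2377^1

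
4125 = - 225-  - 4350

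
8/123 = 8/123 = 0.07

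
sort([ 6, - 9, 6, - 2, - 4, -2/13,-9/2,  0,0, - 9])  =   [ - 9,  -  9 , - 9/2,  -  4 , - 2, - 2/13,0,0,6,6]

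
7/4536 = 1/648 = 0.00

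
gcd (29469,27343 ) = 1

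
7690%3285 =1120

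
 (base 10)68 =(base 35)1X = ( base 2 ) 1000100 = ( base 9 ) 75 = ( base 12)58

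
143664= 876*164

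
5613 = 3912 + 1701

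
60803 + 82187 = 142990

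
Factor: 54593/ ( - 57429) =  - 3^ ( - 4)*7^1*11^1 =- 77/81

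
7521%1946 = 1683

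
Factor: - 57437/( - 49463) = 19^1 * 3023^1*49463^( - 1 ) 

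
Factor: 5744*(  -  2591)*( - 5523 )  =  2^4*3^1*7^1*263^1*359^1*2591^1 =82197174192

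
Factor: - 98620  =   - 2^2*5^1* 4931^1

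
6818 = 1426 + 5392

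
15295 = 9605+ 5690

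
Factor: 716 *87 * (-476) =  - 2^4 * 3^1 * 7^1* 17^1* 29^1*179^1 = -29650992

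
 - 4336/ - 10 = 2168/5 = 433.60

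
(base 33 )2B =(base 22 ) 3b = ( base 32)2D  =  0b1001101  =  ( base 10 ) 77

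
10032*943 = 9460176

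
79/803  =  79/803 =0.10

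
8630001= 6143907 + 2486094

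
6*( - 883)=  - 5298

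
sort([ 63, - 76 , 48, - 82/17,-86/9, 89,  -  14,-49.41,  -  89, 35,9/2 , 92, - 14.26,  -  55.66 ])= [-89, - 76, - 55.66,-49.41,  -  14.26 ,- 14,-86/9,  -  82/17 , 9/2 , 35, 48, 63, 89,92]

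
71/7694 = 71/7694 = 0.01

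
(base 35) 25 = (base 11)69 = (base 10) 75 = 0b1001011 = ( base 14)55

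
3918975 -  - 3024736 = 6943711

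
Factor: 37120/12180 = 2^6 *3^( - 1)*7^( - 1 ) = 64/21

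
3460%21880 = 3460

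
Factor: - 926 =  - 2^1 * 463^1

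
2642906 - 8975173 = -6332267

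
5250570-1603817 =3646753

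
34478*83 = 2861674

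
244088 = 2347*104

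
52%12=4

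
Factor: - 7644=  - 2^2*3^1*7^2*13^1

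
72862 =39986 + 32876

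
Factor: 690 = 2^1 * 3^1*5^1*23^1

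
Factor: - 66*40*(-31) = 81840=2^4*3^1*5^1*11^1 * 31^1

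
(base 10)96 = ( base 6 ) 240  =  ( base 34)2s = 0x60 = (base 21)4c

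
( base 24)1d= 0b100101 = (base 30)17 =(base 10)37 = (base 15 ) 27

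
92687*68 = 6302716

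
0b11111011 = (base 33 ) 7k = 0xFB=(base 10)251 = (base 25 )A1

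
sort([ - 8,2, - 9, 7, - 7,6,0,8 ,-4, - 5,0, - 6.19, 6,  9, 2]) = [ - 9, - 8 , - 7 ,-6.19,-5,-4, 0,0,  2 , 2,  6, 6 , 7,8,9] 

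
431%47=8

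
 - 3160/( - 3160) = 1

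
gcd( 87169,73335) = 1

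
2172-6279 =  - 4107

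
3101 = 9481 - 6380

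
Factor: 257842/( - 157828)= - 2^(- 1 )*11^( - 1)*13^1*17^( - 1 )*47^1 = - 611/374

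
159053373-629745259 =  - 470691886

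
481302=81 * 5942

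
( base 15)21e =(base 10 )479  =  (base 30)ft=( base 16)1DF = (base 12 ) 33b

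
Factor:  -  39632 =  - 2^4*2477^1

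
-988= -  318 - 670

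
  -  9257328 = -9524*972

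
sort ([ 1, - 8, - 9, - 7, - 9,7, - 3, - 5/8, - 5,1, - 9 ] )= [-9, - 9, - 9, - 8, - 7, - 5,-3, - 5/8,1, 1, 7 ]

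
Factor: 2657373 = 3^1 *885791^1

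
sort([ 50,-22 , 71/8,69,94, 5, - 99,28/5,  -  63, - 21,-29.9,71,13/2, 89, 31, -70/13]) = [ - 99, - 63, - 29.9,  -  22,-21,-70/13,5,28/5,13/2,71/8,31, 50, 69,  71,89,94]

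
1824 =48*38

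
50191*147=7378077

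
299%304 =299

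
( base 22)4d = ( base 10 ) 101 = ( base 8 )145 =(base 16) 65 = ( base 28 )3H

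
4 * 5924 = 23696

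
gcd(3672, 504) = 72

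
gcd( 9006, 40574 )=2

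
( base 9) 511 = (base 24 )h7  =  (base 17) 177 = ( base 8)637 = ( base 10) 415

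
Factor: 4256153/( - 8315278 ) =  - 2^( - 1)* 11^1*17^(-1)*61^1*6343^1*244567^( - 1) 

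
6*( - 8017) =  - 48102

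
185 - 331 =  -146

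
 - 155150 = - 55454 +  - 99696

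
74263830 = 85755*866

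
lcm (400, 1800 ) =3600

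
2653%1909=744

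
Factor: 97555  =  5^1*  109^1*179^1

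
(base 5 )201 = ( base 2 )110011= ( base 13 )3c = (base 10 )51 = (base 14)39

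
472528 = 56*8438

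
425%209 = 7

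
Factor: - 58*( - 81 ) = 2^1 * 3^4*  29^1 =4698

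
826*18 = 14868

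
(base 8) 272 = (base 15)c6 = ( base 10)186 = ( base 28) 6i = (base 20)96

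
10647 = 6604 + 4043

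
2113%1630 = 483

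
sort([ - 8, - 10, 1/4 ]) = [ - 10,- 8,1/4]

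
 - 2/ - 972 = 1/486 = 0.00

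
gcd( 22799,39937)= 1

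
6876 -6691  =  185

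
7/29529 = 7/29529 = 0.00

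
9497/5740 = 1 + 3757/5740 = 1.65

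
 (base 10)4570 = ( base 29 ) 5CH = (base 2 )1000111011010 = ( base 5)121240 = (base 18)e1g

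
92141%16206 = 11111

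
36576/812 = 45 + 9/203 = 45.04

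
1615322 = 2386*677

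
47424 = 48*988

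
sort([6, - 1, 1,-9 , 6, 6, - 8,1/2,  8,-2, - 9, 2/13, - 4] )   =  [ - 9,  -  9, - 8 , - 4, - 2,  -  1,  2/13, 1/2,1, 6,6,6,8 ] 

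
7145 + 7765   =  14910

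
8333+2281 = 10614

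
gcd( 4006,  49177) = 1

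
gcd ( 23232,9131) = 1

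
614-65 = 549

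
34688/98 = 17344/49 = 353.96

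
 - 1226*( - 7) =8582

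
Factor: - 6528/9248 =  - 12/17 = - 2^2*3^1 * 17^( - 1)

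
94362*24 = 2264688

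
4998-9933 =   -  4935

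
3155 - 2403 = 752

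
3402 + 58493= 61895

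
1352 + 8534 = 9886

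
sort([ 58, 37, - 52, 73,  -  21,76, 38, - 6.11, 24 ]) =[-52,-21,-6.11,24, 37,38, 58,73, 76]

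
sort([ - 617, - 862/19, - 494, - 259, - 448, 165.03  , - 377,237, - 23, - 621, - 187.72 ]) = [ - 621 , - 617, - 494, - 448,  -  377,-259 ,-187.72, - 862/19, - 23, 165.03 , 237]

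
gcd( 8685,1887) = 3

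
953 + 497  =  1450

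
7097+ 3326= 10423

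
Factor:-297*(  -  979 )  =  290763 = 3^3*11^2*89^1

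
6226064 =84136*74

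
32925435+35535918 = 68461353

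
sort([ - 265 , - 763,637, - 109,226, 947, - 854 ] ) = [ - 854, - 763, - 265, - 109,226, 637,947 ]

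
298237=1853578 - 1555341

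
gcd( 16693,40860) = 1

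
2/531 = 2/531=0.00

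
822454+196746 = 1019200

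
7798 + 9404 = 17202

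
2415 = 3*805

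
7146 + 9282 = 16428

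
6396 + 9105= 15501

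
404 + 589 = 993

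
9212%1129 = 180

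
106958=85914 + 21044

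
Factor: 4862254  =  2^1*2431127^1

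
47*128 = 6016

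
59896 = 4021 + 55875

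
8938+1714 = 10652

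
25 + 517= 542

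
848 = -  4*( - 212 ) 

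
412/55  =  412/55 = 7.49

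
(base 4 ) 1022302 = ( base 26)722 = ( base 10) 4786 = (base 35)3VQ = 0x12B2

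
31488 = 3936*8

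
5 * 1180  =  5900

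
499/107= 4 + 71/107  =  4.66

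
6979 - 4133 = 2846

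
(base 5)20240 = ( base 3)1210220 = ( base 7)3564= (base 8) 2450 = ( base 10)1320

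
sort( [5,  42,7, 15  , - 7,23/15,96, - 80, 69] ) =[ - 80,-7 , 23/15,5,7,15,42,69,96]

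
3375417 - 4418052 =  - 1042635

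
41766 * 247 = 10316202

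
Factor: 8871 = 3^1*2957^1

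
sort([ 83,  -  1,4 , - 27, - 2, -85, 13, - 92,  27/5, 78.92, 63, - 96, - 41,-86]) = [ - 96, - 92, - 86, - 85, - 41 , - 27, - 2, - 1,4, 27/5, 13,63,78.92,83]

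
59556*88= 5240928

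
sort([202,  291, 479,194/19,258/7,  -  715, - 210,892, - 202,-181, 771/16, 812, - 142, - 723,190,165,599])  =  [ - 723, -715,  -  210, - 202, - 181, - 142, 194/19,258/7 , 771/16,165,190, 202,  291 , 479, 599 , 812,892 ] 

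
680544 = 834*816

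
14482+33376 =47858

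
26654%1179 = 716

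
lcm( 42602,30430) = 213010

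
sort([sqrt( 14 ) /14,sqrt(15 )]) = [sqrt ( 14) /14,  sqrt(15)]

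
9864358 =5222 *1889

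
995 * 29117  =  28971415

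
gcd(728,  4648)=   56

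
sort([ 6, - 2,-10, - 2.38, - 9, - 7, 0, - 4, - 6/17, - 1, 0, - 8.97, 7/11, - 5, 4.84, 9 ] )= [ - 10 , - 9,  -  8.97, - 7, -5, - 4, - 2.38, - 2, - 1 , - 6/17 , 0, 0,  7/11 , 4.84, 6,  9] 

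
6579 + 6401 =12980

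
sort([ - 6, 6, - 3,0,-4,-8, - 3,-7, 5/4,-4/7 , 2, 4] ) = [  -  8, - 7,-6, - 4 , - 3,  -  3, - 4/7, 0, 5/4,2 , 4, 6]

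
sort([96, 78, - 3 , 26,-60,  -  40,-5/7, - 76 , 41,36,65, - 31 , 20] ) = [-76,-60,- 40, - 31, - 3, - 5/7,20,26,36, 41,65,78, 96]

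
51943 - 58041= - 6098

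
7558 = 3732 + 3826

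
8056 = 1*8056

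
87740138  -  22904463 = 64835675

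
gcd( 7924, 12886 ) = 2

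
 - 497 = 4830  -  5327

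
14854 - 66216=-51362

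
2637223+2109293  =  4746516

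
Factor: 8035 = 5^1*1607^1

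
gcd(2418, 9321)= 39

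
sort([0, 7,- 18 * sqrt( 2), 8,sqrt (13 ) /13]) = [ - 18*sqrt( 2),0,sqrt( 13)/13, 7,8 ] 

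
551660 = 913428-361768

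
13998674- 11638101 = 2360573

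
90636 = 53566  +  37070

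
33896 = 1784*19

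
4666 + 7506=12172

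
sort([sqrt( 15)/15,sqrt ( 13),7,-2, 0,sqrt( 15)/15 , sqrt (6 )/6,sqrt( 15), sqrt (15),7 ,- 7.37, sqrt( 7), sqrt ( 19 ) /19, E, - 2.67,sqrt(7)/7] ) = [ - 7.37,-2.67,  -  2 , 0,sqrt( 19) /19, sqrt( 15) /15,sqrt( 15 )/15,sqrt (7 )/7,sqrt(6)/6,sqrt(7),E,sqrt( 13),sqrt (15), sqrt(15), 7,7]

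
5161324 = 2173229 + 2988095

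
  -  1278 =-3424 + 2146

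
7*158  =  1106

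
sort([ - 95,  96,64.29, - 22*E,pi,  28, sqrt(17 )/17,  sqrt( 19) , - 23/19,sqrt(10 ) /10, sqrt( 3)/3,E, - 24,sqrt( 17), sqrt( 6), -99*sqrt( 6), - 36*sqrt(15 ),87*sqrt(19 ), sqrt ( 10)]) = [ - 99*sqrt(6), -36*sqrt(15 ), - 95,-22*E,-24 ,-23/19, sqrt( 17 ) /17, sqrt( 10 ) /10 , sqrt (3) /3,sqrt (6), E,pi, sqrt ( 10),  sqrt ( 17 ),  sqrt( 19),28,64.29, 96,87*sqrt (19) ] 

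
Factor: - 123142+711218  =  588076 = 2^2*79^1*1861^1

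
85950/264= 325 + 25/44 = 325.57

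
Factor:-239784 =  - 2^3*3^1* 97^1*103^1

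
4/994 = 2/497 = 0.00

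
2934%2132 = 802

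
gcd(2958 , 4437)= 1479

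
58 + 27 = 85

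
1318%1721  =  1318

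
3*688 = 2064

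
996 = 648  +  348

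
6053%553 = 523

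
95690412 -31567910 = 64122502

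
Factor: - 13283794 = -2^1*137^1*48481^1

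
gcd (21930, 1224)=102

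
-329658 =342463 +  - 672121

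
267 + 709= 976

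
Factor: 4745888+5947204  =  10693092 = 2^2*3^1*891091^1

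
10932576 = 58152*188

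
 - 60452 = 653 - 61105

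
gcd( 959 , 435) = 1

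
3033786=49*61914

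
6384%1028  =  216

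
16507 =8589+7918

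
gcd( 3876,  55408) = 4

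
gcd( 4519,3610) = 1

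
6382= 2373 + 4009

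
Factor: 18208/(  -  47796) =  - 2^3*3^( - 1) * 7^( - 1 ) = - 8/21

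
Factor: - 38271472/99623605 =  - 2^4 * 5^( - 1 )*19^1  *  67^1 * 1879^1 * 19924721^( - 1 ) 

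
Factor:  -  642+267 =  - 375=- 3^1*5^3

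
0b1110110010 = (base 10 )946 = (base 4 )32302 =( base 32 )ti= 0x3b2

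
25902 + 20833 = 46735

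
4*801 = 3204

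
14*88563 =1239882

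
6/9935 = 6/9935 = 0.00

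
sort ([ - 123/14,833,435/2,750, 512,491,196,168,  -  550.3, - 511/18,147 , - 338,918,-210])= [-550.3, - 338, - 210,-511/18, - 123/14 , 147,168,196,  435/2,  491, 512,750,833, 918]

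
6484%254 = 134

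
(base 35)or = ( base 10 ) 867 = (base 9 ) 1163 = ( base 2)1101100011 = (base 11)719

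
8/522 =4/261 = 0.02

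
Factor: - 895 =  - 5^1*179^1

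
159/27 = 53/9 = 5.89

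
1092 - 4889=- 3797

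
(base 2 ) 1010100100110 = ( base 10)5414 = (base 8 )12446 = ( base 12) 3172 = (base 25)8ge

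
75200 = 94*800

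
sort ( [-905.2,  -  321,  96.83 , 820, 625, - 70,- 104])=[ - 905.2,-321, -104, - 70,96.83, 625,820 ]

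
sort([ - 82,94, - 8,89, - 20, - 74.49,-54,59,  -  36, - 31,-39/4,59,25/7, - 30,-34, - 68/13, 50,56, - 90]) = [ - 90, - 82 ,-74.49,  -  54, - 36 , - 34,  -  31, - 30, -20, - 39/4, - 8, - 68/13,25/7,50 , 56,  59,59, 89,94]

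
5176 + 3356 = 8532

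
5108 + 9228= 14336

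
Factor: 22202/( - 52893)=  - 2^1*3^(-4)*17^1 = -34/81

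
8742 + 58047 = 66789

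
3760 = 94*40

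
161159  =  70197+90962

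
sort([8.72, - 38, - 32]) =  [ - 38, - 32,8.72 ]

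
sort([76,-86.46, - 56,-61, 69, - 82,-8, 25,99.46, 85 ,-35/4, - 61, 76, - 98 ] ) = [ - 98, - 86.46,  -  82,-61,  -  61, - 56 ,- 35/4, -8, 25 , 69,76,76,  85, 99.46 ] 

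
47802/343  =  139 + 125/343  =  139.36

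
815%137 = 130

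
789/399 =263/133 = 1.98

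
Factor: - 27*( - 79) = 3^3 * 79^1 = 2133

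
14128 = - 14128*( - 1) 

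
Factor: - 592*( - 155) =91760 = 2^4 * 5^1*31^1*37^1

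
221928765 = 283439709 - 61510944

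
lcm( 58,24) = 696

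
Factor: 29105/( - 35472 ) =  - 2^( - 4 )*3^( - 1)*5^1*739^( - 1)*5821^1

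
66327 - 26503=39824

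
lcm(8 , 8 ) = 8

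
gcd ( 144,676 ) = 4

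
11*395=4345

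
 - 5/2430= - 1/486 = - 0.00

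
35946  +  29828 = 65774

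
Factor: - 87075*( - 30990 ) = 2698454250=2^1 * 3^5*5^3*43^1*1033^1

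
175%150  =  25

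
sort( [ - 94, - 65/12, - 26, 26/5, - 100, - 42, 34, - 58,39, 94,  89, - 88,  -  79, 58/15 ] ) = [ - 100,-94, - 88, - 79, - 58, - 42, - 26, - 65/12,  58/15,26/5, 34, 39, 89,94]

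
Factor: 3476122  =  2^1 * 13^1*133697^1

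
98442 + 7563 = 106005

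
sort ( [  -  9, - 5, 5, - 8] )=[ - 9, - 8, - 5, 5 ]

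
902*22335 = 20146170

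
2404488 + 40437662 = 42842150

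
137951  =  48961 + 88990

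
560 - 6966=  - 6406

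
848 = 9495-8647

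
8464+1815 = 10279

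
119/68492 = 119/68492=0.00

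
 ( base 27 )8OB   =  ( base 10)6491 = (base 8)14533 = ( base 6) 50015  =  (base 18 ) 120b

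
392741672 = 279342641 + 113399031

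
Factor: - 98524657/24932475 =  - 3^ (-3) * 5^( - 2 ) * 7^1*11^1*43^ ( - 1) * 859^(  -  1)*1279541^1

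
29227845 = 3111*9395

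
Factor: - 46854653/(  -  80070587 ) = 769^( - 1) * 3347^1 * 13999^1*104123^( - 1)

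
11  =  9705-9694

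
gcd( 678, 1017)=339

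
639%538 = 101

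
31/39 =31/39 = 0.79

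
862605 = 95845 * 9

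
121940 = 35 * 3484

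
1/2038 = 1/2038 = 0.00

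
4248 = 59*72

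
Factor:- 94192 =-2^4*7^1*29^2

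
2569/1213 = 2 + 143/1213 = 2.12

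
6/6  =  1 = 1.00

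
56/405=56/405 = 0.14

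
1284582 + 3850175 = 5134757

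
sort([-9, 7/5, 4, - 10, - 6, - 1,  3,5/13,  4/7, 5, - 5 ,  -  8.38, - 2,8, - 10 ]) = [ - 10, - 10, - 9, -8.38, - 6,-5, - 2, - 1, 5/13 , 4/7,7/5, 3, 4,5, 8]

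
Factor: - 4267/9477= - 3^(-6) * 13^(  -  1)*17^1 * 251^1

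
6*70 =420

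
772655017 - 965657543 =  - 193002526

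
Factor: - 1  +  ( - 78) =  - 79 = - 79^1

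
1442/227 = 6 + 80/227 = 6.35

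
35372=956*37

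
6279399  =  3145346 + 3134053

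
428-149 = 279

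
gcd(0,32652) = 32652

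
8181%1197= 999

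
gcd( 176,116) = 4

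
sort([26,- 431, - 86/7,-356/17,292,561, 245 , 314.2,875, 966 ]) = [-431,-356/17, - 86/7,26,245 , 292,314.2,561,875,966] 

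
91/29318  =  91/29318 = 0.00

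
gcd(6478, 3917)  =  1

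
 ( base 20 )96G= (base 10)3736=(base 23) 71a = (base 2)111010011000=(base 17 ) CFD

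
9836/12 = 819 + 2/3 = 819.67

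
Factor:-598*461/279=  - 2^1*3^( - 2 )*13^1*23^1  *  31^(-1 )*461^1=- 275678/279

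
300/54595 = 60/10919 = 0.01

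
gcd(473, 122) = 1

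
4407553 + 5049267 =9456820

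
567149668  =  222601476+344548192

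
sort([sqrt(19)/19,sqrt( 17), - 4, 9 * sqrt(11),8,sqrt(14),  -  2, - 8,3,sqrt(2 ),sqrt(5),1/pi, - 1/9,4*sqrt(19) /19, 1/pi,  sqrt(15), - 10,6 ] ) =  [ - 10, - 8, - 4, - 2, - 1/9,sqrt(19)/19,1/pi,1/pi,4 *sqrt(19)/19,sqrt (2), sqrt( 5),  3 , sqrt(14),sqrt( 15 ),sqrt( 17),6, 8, 9*sqrt(11) ] 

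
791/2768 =791/2768 =0.29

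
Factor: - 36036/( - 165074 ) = 198/907 = 2^1* 3^2*11^1*907^(-1 ) 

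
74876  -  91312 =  - 16436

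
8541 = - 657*( - 13)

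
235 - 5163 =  - 4928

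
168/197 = 168/197 = 0.85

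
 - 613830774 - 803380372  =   - 1417211146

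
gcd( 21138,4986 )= 6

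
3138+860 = 3998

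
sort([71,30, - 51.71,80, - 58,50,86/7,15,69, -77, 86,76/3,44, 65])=[ - 77 , - 58, - 51.71, 86/7, 15,76/3, 30, 44, 50,65,  69,71, 80,86] 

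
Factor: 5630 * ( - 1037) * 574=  - 2^2*5^1*7^1*17^1*41^1*61^1 * 563^1  =  -3351189940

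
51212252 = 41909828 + 9302424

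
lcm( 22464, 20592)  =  247104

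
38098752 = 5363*7104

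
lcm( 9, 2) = 18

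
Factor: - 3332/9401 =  - 28/79=- 2^2 * 7^1 *79^( - 1)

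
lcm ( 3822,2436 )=221676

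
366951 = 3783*97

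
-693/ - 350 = 99/50 = 1.98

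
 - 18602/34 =- 548 + 15/17=-547.12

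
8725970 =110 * 79327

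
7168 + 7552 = 14720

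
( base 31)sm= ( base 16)37A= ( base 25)1af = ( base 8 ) 1572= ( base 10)890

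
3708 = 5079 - 1371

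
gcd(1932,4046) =14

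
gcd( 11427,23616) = 3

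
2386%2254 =132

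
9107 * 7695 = 70078365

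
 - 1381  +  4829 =3448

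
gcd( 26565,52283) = 77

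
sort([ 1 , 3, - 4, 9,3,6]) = [ -4, 1,  3 , 3,6,  9 ] 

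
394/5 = 78 + 4/5=78.80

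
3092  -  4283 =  - 1191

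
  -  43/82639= -43/82639 = - 0.00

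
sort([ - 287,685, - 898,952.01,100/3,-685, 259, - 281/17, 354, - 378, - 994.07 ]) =[ - 994.07, - 898, - 685 , - 378, - 287, - 281/17, 100/3,259,354,  685 , 952.01]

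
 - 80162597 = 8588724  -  88751321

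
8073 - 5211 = 2862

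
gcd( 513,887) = 1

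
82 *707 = 57974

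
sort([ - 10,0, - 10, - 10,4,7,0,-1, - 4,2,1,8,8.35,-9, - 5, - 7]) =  [ - 10, - 10, - 10, - 9, - 7,  -  5, - 4, - 1,0, 0,  1,2,4,  7,8, 8.35 ] 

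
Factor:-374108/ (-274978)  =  2^1*7^1*11^(-1)*29^(-1)*31^1 = 434/319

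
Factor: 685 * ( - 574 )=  - 2^1*5^1*7^1*41^1*137^1  =  - 393190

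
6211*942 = 5850762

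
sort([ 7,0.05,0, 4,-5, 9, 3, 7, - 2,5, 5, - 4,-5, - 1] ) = [ - 5, - 5,-4, - 2, - 1,0, 0.05,  3, 4,5, 5, 7,7, 9 ] 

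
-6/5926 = - 3/2963 = - 0.00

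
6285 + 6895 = 13180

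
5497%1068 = 157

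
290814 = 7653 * 38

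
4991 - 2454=2537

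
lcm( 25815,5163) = 25815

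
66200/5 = 13240 = 13240.00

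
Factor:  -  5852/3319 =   -  2^2*7^1*11^1*19^1*3319^ (-1 ) 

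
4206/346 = 2103/173 = 12.16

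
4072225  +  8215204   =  12287429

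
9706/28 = 346 + 9/14 = 346.64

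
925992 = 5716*162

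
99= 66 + 33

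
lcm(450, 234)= 5850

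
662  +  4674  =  5336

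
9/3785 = 9/3785 = 0.00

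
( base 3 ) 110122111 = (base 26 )dgg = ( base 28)bl8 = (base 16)2404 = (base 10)9220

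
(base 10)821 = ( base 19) 254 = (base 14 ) 429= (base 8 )1465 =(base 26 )15F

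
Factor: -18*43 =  - 774 = -2^1*3^2*43^1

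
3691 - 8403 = -4712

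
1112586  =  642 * 1733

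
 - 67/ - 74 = 67/74 = 0.91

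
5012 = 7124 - 2112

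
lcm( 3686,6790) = 129010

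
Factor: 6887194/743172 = 2^(  -  1)*3^(- 1)*17^( - 1)*97^1*131^1*271^1 * 3643^(-1 ) = 3443597/371586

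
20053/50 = 20053/50  =  401.06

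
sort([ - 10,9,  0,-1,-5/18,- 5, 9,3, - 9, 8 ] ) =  [ - 10, - 9,-5,  -  1, - 5/18, 0,3 , 8, 9, 9] 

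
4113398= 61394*67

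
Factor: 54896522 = 2^1*641^1*42821^1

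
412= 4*103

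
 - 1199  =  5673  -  6872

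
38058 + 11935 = 49993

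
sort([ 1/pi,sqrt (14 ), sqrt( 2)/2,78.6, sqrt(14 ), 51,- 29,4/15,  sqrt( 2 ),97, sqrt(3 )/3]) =[-29,  4/15, 1/pi,sqrt ( 3)/3, sqrt( 2 ) /2,sqrt( 2), sqrt( 14), sqrt( 14),51,78.6, 97]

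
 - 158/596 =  - 79/298 = -  0.27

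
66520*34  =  2261680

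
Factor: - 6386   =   - 2^1* 31^1*103^1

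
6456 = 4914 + 1542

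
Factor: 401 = 401^1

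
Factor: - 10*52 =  - 2^3*5^1*13^1 = - 520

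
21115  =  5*4223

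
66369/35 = 1896+9/35 =1896.26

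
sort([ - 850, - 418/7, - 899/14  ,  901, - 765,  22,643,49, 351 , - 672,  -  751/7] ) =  [ - 850,-765, - 672, - 751/7,-899/14, - 418/7, 22,49 , 351, 643,901] 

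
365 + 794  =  1159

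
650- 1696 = - 1046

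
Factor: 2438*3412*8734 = 72653394704=2^4*11^1 *23^1*53^1*397^1*  853^1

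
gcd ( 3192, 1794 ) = 6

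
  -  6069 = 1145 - 7214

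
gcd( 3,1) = 1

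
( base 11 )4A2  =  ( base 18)1F2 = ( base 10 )596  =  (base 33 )I2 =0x254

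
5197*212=1101764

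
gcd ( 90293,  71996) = 1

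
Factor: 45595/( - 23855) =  - 9119/4771 = -  11^1 * 13^(  -  1)*367^( - 1)*829^1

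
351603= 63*5581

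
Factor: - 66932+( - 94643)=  - 161575 = - 5^2*23^1*281^1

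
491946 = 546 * 901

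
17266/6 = 8633/3 =2877.67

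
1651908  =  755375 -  - 896533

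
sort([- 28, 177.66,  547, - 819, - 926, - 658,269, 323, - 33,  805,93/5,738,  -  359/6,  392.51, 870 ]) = [ - 926 , - 819, - 658, - 359/6 , - 33,-28, 93/5,177.66,269 , 323,  392.51,  547, 738,805,870 ]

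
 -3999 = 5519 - 9518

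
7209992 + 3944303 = 11154295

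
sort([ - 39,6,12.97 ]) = [ - 39,6 , 12.97]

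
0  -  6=-6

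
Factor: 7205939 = 13^1*554303^1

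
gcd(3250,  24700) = 650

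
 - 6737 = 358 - 7095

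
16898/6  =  2816 + 1/3 = 2816.33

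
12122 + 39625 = 51747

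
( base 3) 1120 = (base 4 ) 222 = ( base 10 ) 42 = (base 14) 30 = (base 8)52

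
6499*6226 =40462774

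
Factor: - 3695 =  - 5^1*739^1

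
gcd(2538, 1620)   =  54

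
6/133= 6/133 = 0.05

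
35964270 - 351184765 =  - 315220495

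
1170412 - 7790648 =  - 6620236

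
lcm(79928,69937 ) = 559496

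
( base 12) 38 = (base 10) 44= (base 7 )62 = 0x2c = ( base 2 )101100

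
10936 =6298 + 4638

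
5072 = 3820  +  1252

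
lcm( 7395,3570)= 103530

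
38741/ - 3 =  - 12914 +1/3 = - 12913.67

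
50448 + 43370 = 93818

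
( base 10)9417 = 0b10010011001001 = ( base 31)9OO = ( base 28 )C09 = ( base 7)36312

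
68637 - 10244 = 58393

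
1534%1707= 1534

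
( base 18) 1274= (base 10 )6610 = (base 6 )50334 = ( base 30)7aa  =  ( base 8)14722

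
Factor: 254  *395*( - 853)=-2^1*5^1*79^1*127^1*853^1=-85581490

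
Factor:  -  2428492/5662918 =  - 2^1*11^1*97^1*569^1*2831459^( - 1) = -  1214246/2831459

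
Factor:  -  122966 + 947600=824634 = 2^1*3^3*15271^1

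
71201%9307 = 6052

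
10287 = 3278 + 7009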